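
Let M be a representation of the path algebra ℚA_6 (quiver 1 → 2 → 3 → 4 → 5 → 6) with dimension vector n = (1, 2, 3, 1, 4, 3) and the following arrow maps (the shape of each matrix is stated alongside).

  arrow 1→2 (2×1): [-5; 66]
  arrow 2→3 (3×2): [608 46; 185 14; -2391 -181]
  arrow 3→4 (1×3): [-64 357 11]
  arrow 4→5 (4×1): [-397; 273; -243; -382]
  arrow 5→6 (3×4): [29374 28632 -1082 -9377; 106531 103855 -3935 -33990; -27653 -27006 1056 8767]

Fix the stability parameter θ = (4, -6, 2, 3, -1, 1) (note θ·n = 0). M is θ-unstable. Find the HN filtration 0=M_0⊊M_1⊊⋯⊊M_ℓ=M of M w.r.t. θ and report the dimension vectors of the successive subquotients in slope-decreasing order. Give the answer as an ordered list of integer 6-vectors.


Barcode: M ≅ I[1,6], I[2,3], I[3,3], I[5,5], I[5,6]^2. HN layers by μ_θ (5 steps, strictly decreasing):
  μ^(1)=2; μ^(2)=5/4; μ^(3)=1; μ^(4)=-1; μ^(5)=-6

((0, 0, 2, 0, 0, 0); (0, 0, 1, 1, 1, 1); (0, 0, 0, 0, 0, 2); (1, 1, 0, 0, 3, 0); (0, 1, 0, 0, 0, 0))


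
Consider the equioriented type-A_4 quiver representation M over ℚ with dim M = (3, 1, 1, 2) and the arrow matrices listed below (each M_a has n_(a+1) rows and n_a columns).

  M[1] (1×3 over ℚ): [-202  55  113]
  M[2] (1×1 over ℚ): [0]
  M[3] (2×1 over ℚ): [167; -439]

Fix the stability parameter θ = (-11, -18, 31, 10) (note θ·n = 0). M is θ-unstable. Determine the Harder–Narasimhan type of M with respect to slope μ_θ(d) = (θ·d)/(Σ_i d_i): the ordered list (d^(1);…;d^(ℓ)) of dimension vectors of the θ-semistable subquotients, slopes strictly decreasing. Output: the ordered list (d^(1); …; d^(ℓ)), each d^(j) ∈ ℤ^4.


Via rank(M_{q-1}∘⋯∘M_p): M ≅ I[1,1]^2, I[1,2], I[3,4], I[4,4].
μ_θ-semistable layers: μ^(1)=41/2; μ^(2)=10; μ^(3)=-11; μ^(4)=-29/2

((0, 0, 1, 1); (0, 0, 0, 1); (2, 0, 0, 0); (1, 1, 0, 0))


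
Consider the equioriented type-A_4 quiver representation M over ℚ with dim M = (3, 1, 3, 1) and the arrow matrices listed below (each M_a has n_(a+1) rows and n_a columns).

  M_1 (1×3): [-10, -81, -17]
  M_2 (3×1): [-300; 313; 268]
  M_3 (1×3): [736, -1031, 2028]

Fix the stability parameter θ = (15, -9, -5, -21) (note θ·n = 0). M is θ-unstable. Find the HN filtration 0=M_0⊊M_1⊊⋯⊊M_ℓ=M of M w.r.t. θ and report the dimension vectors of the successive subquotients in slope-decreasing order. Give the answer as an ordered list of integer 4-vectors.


Via rank(M_{q-1}∘⋯∘M_p): M ≅ I[1,1]^2, I[1,4], I[3,3]^2.
μ_θ-semistable layers: μ^(1)=15; μ^(2)=-5

((2, 0, 0, 0); (1, 1, 3, 1))


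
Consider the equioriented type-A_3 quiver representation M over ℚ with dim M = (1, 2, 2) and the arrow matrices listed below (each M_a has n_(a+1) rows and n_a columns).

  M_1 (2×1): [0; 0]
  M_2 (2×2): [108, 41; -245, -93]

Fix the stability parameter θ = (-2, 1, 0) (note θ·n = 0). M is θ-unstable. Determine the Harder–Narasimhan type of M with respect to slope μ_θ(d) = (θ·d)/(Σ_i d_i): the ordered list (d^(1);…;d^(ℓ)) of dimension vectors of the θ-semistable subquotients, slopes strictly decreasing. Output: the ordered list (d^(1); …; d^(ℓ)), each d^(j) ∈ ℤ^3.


Interval decomposition of M: I[1,1], I[2,3]^2.
HN type (ℓ=2): μ^(1)=1/2; μ^(2)=-2

((0, 2, 2); (1, 0, 0))


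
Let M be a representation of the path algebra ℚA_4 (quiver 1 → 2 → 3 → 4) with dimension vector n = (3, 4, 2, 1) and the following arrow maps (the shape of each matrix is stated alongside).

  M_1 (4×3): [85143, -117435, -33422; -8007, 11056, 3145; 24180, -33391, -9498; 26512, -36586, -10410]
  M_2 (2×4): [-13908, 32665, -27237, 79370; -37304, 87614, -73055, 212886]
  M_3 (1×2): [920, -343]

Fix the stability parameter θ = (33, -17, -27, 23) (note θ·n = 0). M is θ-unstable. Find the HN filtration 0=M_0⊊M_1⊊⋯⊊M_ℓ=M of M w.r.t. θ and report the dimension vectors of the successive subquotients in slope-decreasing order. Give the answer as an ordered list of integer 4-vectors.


Barcode: M ≅ I[1,2], I[1,3], I[1,4], I[2,2]. HN layers by μ_θ (4 steps, strictly decreasing):
  μ^(1)=23; μ^(2)=8; μ^(3)=-11/3; μ^(4)=-17

((0, 0, 0, 1); (1, 1, 0, 0); (2, 2, 2, 0); (0, 1, 0, 0))


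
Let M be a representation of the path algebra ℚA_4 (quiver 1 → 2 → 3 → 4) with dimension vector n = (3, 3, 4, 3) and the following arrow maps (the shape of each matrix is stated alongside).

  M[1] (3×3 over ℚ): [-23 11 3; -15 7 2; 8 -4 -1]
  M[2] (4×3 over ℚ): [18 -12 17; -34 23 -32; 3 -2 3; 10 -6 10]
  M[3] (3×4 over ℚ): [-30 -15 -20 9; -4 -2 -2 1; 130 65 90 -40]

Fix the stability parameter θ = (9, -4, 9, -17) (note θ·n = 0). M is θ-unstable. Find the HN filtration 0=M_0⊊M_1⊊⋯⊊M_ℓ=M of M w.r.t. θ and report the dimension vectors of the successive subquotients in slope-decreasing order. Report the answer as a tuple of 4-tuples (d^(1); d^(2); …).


Interval decomposition of M: I[1,1], I[1,3], I[1,4], I[2,3], I[3,4], I[4,4].
HN type (ℓ=5): μ^(1)=9; μ^(2)=5/2; μ^(3)=-3/4; μ^(4)=-4; μ^(5)=-17

((1, 0, 2, 0); (1, 1, 0, 0); (1, 1, 1, 1); (0, 1, 1, 1); (0, 0, 0, 1))


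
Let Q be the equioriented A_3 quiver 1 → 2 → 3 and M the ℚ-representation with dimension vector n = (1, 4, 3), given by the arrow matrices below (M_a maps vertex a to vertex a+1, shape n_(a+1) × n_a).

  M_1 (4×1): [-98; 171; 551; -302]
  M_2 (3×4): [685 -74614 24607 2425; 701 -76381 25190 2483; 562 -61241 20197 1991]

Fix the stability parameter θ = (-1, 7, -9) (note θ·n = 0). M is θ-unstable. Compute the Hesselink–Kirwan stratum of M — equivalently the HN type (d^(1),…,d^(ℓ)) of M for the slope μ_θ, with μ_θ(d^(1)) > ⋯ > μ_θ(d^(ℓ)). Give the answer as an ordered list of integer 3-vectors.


Interval decomposition of M: I[1,3], I[2,2], I[2,3]^2.
HN type (ℓ=2): μ^(1)=7; μ^(2)=-1

((0, 1, 0); (1, 3, 3))


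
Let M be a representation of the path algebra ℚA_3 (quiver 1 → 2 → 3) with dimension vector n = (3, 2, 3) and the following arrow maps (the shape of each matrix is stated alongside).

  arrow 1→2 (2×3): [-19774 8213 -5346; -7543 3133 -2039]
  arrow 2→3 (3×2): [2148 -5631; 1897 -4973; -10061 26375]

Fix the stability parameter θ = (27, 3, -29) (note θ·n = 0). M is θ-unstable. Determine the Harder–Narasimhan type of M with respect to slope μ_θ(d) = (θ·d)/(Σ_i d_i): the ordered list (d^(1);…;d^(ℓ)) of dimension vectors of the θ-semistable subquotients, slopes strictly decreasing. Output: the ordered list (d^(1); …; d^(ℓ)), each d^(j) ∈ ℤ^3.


Barcode: M ≅ I[1,1], I[1,3]^2, I[3,3]. HN layers by μ_θ (3 steps, strictly decreasing):
  μ^(1)=27; μ^(2)=1/3; μ^(3)=-29

((1, 0, 0); (2, 2, 2); (0, 0, 1))


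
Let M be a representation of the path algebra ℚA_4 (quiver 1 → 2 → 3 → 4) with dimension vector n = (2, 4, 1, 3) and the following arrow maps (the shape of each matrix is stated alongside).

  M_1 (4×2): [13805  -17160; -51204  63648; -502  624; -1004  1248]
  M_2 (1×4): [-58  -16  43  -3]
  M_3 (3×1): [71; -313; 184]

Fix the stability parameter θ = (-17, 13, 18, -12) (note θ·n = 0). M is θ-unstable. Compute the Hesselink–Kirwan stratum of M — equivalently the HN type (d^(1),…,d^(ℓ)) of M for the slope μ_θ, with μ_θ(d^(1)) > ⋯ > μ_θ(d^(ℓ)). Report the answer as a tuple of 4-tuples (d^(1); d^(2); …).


Via rank(M_{q-1}∘⋯∘M_p): M ≅ I[1,1], I[1,2], I[2,2]^2, I[2,4], I[4,4]^2.
μ_θ-semistable layers: μ^(1)=13; μ^(2)=19/3; μ^(3)=-12; μ^(4)=-17

((0, 3, 0, 0); (0, 1, 1, 1); (0, 0, 0, 2); (2, 0, 0, 0))


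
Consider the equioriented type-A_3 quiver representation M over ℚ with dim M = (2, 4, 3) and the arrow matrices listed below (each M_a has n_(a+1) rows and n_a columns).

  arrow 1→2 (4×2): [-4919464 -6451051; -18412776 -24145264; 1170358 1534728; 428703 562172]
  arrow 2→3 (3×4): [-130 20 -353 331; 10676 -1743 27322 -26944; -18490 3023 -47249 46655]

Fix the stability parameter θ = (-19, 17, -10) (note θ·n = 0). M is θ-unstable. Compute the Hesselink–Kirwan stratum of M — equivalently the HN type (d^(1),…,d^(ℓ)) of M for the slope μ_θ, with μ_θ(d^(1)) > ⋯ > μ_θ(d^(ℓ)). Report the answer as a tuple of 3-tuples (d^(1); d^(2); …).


Barcode: M ≅ I[1,3]^2, I[2,2], I[2,3]. HN layers by μ_θ (3 steps, strictly decreasing):
  μ^(1)=17; μ^(2)=7/2; μ^(3)=-19

((0, 1, 0); (0, 3, 3); (2, 0, 0))


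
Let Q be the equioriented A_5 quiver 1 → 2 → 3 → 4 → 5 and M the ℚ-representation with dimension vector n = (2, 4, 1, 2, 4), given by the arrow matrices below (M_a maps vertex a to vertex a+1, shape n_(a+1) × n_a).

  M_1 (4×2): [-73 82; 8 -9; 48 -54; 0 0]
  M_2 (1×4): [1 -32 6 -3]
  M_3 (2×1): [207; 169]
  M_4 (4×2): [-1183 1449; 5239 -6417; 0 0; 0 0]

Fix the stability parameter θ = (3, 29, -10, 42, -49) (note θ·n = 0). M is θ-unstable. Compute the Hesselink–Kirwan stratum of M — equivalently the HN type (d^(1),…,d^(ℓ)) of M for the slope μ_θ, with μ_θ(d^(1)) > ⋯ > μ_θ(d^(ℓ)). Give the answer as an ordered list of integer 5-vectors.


Barcode: M ≅ I[1,2], I[1,4], I[2,2]^2, I[4,5], I[5,5]^3. HN layers by μ_θ (6 steps, strictly decreasing):
  μ^(1)=42; μ^(2)=29; μ^(3)=19/2; μ^(4)=3; μ^(5)=-7/2; μ^(6)=-49

((0, 0, 0, 1, 0); (0, 3, 0, 0, 0); (0, 1, 1, 0, 0); (2, 0, 0, 0, 0); (0, 0, 0, 1, 1); (0, 0, 0, 0, 3))


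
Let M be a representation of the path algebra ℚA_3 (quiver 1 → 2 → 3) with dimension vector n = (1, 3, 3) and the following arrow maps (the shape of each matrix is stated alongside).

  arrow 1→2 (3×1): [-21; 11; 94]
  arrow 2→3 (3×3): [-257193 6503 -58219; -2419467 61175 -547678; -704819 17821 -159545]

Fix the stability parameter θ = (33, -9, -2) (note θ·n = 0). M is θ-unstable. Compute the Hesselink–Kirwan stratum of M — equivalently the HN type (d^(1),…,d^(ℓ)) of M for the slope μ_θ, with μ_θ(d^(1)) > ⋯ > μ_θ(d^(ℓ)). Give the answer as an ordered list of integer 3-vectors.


Via rank(M_{q-1}∘⋯∘M_p): M ≅ I[1,2], I[2,3]^2, I[3,3].
μ_θ-semistable layers: μ^(1)=12; μ^(2)=-2; μ^(3)=-9

((1, 1, 0); (0, 0, 3); (0, 2, 0))


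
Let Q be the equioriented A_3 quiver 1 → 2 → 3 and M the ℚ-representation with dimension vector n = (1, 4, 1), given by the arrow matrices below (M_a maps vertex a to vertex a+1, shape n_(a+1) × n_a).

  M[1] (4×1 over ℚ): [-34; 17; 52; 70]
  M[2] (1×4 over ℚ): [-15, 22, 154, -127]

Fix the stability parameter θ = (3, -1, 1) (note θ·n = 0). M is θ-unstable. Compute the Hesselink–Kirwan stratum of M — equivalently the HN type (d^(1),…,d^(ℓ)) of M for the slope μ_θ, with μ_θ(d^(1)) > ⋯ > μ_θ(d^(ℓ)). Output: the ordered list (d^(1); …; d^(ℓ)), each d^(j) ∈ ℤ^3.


Via rank(M_{q-1}∘⋯∘M_p): M ≅ I[1,3], I[2,2]^3.
μ_θ-semistable layers: μ^(1)=1; μ^(2)=-1

((1, 1, 1); (0, 3, 0))


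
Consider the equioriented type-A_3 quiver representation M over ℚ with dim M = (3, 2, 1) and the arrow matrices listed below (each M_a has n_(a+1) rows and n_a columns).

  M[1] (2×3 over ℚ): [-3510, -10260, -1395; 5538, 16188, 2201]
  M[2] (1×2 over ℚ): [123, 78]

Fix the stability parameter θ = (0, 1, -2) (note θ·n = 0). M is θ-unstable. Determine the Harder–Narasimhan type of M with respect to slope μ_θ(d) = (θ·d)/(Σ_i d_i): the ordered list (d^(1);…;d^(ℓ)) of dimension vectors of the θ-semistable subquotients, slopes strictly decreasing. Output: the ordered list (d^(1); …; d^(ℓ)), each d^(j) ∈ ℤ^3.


Via rank(M_{q-1}∘⋯∘M_p): M ≅ I[1,1]^2, I[1,3], I[2,2].
μ_θ-semistable layers: μ^(1)=1; μ^(2)=0; μ^(3)=-1/3

((0, 1, 0); (2, 0, 0); (1, 1, 1))


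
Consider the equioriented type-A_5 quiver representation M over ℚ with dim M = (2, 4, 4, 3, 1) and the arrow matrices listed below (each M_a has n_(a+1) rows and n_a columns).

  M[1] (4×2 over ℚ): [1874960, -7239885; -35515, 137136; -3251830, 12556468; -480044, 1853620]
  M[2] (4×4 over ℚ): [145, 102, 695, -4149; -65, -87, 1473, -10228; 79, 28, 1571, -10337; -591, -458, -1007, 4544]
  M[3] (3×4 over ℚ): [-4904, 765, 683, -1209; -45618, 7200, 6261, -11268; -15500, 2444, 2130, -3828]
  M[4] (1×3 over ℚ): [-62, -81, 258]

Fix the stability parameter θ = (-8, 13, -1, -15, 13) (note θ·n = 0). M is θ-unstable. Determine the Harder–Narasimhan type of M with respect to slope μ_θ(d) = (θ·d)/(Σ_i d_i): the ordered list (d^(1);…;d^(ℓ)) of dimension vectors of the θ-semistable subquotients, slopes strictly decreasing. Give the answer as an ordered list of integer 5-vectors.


Interval decomposition of M: I[1,4], I[1,5], I[2,3]^2, I[4,4].
HN type (ℓ=5): μ^(1)=13; μ^(2)=6; μ^(3)=-1; μ^(4)=-8; μ^(5)=-15

((0, 0, 0, 0, 1); (0, 2, 2, 0, 0); (0, 2, 2, 2, 0); (2, 0, 0, 0, 0); (0, 0, 0, 1, 0))


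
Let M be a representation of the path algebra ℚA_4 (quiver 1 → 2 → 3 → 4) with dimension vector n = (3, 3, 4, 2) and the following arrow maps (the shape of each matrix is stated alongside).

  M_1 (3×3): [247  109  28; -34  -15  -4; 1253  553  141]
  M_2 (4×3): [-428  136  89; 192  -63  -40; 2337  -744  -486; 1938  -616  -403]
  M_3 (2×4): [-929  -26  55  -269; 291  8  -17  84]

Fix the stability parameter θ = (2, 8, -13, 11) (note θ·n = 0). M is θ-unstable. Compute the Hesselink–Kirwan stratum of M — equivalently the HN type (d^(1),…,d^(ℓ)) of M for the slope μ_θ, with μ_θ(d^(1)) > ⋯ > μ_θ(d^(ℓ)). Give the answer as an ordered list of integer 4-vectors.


Interval decomposition of M: I[1,3], I[1,4]^2, I[3,3].
HN type (ℓ=3): μ^(1)=11; μ^(2)=-1; μ^(3)=-13

((0, 0, 0, 2); (3, 3, 3, 0); (0, 0, 1, 0))


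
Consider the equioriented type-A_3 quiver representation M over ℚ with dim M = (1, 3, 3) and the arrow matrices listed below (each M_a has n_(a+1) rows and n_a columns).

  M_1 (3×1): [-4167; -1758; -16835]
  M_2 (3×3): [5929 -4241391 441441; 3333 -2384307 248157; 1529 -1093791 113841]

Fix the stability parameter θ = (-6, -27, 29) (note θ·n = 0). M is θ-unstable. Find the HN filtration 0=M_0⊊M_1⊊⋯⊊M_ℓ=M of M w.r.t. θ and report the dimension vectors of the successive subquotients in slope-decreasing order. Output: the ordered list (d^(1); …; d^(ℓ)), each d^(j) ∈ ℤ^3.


Via rank(M_{q-1}∘⋯∘M_p): M ≅ I[1,2], I[2,2], I[2,3], I[3,3]^2.
μ_θ-semistable layers: μ^(1)=29; μ^(2)=-33/2; μ^(3)=-27

((0, 0, 3); (1, 1, 0); (0, 2, 0))


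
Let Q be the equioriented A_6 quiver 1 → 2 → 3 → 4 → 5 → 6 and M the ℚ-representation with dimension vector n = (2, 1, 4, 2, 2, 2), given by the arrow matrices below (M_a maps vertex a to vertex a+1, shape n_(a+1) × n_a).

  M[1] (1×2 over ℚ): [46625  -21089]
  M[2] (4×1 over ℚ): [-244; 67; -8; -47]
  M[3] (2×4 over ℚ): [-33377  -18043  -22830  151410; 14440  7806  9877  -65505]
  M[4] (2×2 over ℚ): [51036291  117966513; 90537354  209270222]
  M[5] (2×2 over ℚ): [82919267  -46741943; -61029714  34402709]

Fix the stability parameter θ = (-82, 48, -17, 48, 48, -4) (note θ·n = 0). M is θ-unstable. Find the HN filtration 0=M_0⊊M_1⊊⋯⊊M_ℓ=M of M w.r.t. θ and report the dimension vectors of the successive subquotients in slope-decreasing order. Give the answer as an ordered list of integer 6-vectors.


Barcode: M ≅ I[1,1], I[1,4], I[3,3]^2, I[3,6], I[5,6]. HN layers by μ_θ (6 steps, strictly decreasing):
  μ^(1)=48; μ^(2)=92/3; μ^(3)=22; μ^(4)=31/2; μ^(5)=-17; μ^(6)=-82

((0, 0, 0, 1, 0, 0); (0, 0, 0, 1, 1, 1); (0, 0, 0, 0, 1, 1); (0, 1, 1, 0, 0, 0); (0, 0, 3, 0, 0, 0); (2, 0, 0, 0, 0, 0))


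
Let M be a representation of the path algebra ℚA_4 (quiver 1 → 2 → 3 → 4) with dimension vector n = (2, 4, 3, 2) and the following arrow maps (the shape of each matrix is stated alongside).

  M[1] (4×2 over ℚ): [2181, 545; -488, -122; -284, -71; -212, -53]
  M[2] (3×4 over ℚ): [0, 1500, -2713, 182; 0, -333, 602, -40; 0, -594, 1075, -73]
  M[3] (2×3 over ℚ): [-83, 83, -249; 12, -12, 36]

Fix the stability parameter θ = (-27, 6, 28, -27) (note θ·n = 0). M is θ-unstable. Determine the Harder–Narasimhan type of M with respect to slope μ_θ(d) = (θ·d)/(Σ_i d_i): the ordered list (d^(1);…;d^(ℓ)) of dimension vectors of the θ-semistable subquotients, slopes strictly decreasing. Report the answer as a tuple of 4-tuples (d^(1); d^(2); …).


Barcode: M ≅ I[1,2], I[1,4], I[2,3]^2, I[4,4]. HN layers by μ_θ (4 steps, strictly decreasing):
  μ^(1)=28; μ^(2)=6; μ^(3)=7/3; μ^(4)=-27

((0, 0, 2, 0); (0, 3, 0, 0); (0, 1, 1, 1); (2, 0, 0, 1))


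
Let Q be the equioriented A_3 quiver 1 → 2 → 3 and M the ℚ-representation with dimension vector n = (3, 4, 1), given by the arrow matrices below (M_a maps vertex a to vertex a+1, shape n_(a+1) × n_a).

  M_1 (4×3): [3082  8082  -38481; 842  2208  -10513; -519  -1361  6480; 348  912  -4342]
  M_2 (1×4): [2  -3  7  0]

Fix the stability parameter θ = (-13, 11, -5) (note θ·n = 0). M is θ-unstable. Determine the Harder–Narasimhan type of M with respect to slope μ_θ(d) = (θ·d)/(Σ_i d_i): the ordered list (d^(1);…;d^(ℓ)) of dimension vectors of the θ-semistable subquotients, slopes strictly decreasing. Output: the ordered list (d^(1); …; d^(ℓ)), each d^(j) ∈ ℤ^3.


Interval decomposition of M: I[1,2]^2, I[1,3], I[2,2].
HN type (ℓ=3): μ^(1)=11; μ^(2)=3; μ^(3)=-13

((0, 3, 0); (0, 1, 1); (3, 0, 0))


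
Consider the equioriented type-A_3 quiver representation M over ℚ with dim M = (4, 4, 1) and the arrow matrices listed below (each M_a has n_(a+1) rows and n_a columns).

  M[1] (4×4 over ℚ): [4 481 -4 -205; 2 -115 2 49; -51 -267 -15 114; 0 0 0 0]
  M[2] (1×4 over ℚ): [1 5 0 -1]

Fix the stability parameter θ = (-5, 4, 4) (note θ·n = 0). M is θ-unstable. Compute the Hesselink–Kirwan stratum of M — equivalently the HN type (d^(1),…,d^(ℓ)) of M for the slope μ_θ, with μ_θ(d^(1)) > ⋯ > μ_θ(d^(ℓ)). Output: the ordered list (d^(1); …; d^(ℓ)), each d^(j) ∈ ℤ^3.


Interval decomposition of M: I[1,1]^2, I[1,2], I[1,3], I[2,2]^2.
HN type (ℓ=2): μ^(1)=4; μ^(2)=-5

((0, 4, 1); (4, 0, 0))


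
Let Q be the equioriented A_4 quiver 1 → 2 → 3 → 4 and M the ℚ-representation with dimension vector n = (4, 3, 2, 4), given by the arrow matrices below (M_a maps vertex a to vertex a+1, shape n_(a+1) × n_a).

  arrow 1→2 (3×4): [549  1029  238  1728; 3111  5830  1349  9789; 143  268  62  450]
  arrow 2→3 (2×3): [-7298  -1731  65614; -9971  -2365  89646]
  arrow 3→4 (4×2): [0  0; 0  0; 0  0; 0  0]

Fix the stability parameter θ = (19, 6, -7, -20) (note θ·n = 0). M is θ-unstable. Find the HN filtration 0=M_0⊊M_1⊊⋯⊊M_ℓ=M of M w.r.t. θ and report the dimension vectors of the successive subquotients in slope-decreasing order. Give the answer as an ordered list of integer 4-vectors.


Interval decomposition of M: I[1,1], I[1,2], I[1,3]^2, I[4,4]^4.
HN type (ℓ=4): μ^(1)=19; μ^(2)=25/2; μ^(3)=6; μ^(4)=-20

((1, 0, 0, 0); (1, 1, 0, 0); (2, 2, 2, 0); (0, 0, 0, 4))


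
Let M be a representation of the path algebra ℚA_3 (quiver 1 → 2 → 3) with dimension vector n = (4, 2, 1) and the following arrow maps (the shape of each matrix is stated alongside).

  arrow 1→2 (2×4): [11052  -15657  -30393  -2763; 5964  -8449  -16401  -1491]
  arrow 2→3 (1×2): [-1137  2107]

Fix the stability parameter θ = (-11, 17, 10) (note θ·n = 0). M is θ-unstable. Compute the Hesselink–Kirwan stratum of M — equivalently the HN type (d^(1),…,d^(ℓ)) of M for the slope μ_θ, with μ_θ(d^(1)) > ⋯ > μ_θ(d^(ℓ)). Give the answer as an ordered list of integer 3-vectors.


Via rank(M_{q-1}∘⋯∘M_p): M ≅ I[1,1]^3, I[1,3], I[2,2].
μ_θ-semistable layers: μ^(1)=17; μ^(2)=27/2; μ^(3)=-11

((0, 1, 0); (0, 1, 1); (4, 0, 0))


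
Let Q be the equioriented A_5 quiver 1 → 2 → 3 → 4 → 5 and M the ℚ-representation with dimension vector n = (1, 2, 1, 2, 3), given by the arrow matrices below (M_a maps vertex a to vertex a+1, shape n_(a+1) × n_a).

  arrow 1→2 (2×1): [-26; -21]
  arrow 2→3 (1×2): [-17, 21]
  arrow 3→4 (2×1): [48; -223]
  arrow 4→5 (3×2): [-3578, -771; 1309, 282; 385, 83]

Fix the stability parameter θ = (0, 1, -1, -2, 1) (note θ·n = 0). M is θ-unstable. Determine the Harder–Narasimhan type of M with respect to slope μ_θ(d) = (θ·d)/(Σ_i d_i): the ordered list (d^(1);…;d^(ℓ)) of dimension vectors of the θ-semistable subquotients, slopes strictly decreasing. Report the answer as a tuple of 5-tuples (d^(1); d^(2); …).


Barcode: M ≅ I[1,5], I[2,2], I[4,5], I[5,5]. HN layers by μ_θ (3 steps, strictly decreasing):
  μ^(1)=1; μ^(2)=-1/2; μ^(3)=-2

((0, 1, 0, 0, 3); (1, 1, 1, 1, 0); (0, 0, 0, 1, 0))


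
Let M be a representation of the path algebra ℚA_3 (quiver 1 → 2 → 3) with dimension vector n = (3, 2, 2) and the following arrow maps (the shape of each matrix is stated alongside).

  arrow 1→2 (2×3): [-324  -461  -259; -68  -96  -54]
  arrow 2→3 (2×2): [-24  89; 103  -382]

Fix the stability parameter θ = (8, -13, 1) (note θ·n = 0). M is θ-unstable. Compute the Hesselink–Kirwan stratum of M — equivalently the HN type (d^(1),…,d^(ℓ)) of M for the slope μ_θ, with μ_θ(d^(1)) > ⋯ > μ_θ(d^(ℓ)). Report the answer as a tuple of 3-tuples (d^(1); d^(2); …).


Interval decomposition of M: I[1,1], I[1,3]^2.
HN type (ℓ=3): μ^(1)=8; μ^(2)=1; μ^(3)=-5/2

((1, 0, 0); (0, 0, 2); (2, 2, 0))


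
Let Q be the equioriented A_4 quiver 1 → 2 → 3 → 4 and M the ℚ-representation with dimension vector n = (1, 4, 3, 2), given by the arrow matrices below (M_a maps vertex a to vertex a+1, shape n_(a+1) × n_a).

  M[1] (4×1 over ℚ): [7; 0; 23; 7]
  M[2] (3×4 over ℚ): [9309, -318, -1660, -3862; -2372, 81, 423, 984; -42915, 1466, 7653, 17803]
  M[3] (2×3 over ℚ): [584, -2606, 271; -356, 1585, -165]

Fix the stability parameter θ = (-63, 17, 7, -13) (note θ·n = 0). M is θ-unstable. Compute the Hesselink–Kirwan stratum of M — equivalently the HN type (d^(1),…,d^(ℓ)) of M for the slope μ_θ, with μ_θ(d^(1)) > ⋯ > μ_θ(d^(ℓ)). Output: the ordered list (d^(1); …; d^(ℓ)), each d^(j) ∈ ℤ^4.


Via rank(M_{q-1}∘⋯∘M_p): M ≅ I[1,4], I[2,2], I[2,3], I[2,4].
μ_θ-semistable layers: μ^(1)=17; μ^(2)=12; μ^(3)=11/3; μ^(4)=-63

((0, 1, 0, 0); (0, 1, 1, 0); (0, 2, 2, 2); (1, 0, 0, 0))


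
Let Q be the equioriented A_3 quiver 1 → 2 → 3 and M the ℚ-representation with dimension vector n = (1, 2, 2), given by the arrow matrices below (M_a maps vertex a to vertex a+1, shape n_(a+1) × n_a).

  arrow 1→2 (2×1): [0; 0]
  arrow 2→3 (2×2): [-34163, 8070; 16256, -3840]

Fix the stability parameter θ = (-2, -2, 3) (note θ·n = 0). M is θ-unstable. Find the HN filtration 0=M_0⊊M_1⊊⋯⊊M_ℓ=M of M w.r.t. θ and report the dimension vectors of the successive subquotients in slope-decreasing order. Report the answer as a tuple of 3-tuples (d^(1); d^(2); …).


Interval decomposition of M: I[1,1], I[2,2], I[2,3], I[3,3].
HN type (ℓ=2): μ^(1)=3; μ^(2)=-2

((0, 0, 2); (1, 2, 0))


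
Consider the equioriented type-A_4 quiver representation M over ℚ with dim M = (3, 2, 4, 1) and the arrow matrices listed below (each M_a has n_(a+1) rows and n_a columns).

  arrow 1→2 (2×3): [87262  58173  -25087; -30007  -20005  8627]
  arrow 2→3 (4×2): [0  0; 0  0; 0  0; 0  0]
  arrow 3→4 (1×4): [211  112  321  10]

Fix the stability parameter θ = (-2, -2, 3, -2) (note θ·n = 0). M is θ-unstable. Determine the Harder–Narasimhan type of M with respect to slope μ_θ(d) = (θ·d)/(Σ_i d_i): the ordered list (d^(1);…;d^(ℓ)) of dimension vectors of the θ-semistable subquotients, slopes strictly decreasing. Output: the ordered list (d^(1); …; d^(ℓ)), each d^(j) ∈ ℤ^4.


Via rank(M_{q-1}∘⋯∘M_p): M ≅ I[1,1], I[1,2]^2, I[3,3]^3, I[3,4].
μ_θ-semistable layers: μ^(1)=3; μ^(2)=1/2; μ^(3)=-2

((0, 0, 3, 0); (0, 0, 1, 1); (3, 2, 0, 0))


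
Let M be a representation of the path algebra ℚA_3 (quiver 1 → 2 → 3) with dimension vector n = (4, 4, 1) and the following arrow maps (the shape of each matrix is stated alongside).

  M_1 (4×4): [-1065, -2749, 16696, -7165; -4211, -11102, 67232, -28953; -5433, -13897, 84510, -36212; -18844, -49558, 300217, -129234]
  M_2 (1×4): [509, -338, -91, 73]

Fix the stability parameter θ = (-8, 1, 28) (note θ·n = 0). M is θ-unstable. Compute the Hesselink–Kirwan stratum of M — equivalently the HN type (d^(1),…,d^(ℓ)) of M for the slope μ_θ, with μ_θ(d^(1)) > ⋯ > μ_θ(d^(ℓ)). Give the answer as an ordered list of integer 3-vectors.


Barcode: M ≅ I[1,2]^3, I[1,3]. HN layers by μ_θ (3 steps, strictly decreasing):
  μ^(1)=28; μ^(2)=1; μ^(3)=-8

((0, 0, 1); (0, 4, 0); (4, 0, 0))


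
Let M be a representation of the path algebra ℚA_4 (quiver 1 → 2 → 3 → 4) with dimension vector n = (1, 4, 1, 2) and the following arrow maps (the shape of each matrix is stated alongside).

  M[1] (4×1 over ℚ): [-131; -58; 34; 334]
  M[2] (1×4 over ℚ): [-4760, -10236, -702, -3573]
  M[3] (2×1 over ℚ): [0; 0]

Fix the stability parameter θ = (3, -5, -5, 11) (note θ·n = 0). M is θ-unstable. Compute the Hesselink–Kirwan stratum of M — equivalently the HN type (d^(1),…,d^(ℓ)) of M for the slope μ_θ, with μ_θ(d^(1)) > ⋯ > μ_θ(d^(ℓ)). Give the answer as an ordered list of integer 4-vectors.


Via rank(M_{q-1}∘⋯∘M_p): M ≅ I[1,3], I[2,2]^3, I[4,4]^2.
μ_θ-semistable layers: μ^(1)=11; μ^(2)=-7/3; μ^(3)=-5

((0, 0, 0, 2); (1, 1, 1, 0); (0, 3, 0, 0))


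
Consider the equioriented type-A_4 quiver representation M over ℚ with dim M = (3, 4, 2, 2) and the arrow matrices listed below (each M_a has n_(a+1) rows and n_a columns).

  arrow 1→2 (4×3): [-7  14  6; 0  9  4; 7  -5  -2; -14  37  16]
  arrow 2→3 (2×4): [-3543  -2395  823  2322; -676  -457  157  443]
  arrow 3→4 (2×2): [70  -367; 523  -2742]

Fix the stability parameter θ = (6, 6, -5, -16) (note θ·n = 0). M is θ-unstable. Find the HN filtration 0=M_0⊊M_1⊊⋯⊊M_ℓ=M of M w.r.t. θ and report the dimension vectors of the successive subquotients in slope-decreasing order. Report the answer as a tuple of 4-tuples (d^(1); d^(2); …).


Via rank(M_{q-1}∘⋯∘M_p): M ≅ I[1,1], I[1,4]^2, I[2,2]^2.
μ_θ-semistable layers: μ^(1)=6; μ^(2)=-9/4

((1, 2, 0, 0); (2, 2, 2, 2))


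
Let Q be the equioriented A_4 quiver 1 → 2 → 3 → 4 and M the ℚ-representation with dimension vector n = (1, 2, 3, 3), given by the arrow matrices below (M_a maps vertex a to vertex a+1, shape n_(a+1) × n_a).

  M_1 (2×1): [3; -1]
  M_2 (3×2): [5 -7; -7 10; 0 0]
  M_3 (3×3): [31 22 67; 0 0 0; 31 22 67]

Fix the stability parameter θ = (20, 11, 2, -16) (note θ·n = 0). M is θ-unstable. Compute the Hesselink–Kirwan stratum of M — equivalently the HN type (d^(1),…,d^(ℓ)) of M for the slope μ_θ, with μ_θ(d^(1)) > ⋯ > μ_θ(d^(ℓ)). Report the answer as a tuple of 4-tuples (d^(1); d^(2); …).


Interval decomposition of M: I[1,3], I[2,4], I[3,3], I[4,4]^2.
HN type (ℓ=4): μ^(1)=11; μ^(2)=2; μ^(3)=-1; μ^(4)=-16

((1, 1, 1, 0); (0, 0, 1, 0); (0, 1, 1, 1); (0, 0, 0, 2))


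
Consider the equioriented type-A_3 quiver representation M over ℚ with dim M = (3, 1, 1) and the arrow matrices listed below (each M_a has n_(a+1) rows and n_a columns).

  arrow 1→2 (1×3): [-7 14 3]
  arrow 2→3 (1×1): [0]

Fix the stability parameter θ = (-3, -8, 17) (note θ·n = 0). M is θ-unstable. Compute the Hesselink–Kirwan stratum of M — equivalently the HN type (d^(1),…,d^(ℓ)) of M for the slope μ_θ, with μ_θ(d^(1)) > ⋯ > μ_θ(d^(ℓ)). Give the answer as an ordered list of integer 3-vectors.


Interval decomposition of M: I[1,1]^2, I[1,2], I[3,3].
HN type (ℓ=3): μ^(1)=17; μ^(2)=-3; μ^(3)=-11/2

((0, 0, 1); (2, 0, 0); (1, 1, 0))


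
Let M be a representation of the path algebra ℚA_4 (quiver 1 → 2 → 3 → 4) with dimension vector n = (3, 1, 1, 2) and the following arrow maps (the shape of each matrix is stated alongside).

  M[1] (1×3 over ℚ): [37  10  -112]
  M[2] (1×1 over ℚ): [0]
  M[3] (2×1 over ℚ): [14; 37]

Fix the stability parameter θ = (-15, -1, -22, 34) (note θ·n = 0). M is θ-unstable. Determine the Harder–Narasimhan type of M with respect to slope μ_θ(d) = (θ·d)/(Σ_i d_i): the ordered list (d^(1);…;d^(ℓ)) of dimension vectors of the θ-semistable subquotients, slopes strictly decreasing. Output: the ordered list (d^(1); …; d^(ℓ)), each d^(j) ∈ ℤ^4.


Via rank(M_{q-1}∘⋯∘M_p): M ≅ I[1,1]^2, I[1,2], I[3,4], I[4,4].
μ_θ-semistable layers: μ^(1)=34; μ^(2)=-1; μ^(3)=-15; μ^(4)=-22

((0, 0, 0, 2); (0, 1, 0, 0); (3, 0, 0, 0); (0, 0, 1, 0))


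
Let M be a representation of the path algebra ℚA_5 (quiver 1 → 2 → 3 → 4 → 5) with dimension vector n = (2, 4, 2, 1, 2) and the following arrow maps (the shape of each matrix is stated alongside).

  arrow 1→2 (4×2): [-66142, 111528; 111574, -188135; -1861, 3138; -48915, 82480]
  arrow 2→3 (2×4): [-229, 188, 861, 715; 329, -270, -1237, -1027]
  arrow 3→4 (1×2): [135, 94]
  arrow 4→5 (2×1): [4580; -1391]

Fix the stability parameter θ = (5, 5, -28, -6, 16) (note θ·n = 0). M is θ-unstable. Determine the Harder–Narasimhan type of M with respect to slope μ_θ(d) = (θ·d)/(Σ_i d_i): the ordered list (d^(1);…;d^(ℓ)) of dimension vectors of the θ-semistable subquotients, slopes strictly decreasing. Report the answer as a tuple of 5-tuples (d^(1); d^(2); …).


Barcode: M ≅ I[1,2], I[1,5], I[2,2], I[2,3], I[5,5]. HN layers by μ_θ (4 steps, strictly decreasing):
  μ^(1)=16; μ^(2)=5; μ^(3)=-6; μ^(4)=-23/2

((0, 0, 0, 0, 2); (1, 2, 0, 0, 0); (1, 1, 1, 1, 0); (0, 1, 1, 0, 0))


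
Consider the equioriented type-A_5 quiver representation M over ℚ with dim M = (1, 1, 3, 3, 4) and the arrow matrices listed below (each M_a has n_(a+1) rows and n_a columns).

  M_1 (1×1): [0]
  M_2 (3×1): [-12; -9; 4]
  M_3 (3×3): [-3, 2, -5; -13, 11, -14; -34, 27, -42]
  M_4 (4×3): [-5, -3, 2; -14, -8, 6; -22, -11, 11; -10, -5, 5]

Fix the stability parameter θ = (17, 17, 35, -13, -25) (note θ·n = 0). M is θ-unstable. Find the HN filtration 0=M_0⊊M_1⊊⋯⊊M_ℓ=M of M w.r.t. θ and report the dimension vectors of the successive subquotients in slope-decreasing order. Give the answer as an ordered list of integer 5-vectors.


Via rank(M_{q-1}∘⋯∘M_p): M ≅ I[1,1], I[2,5], I[3,4], I[3,5], I[5,5]^2.
μ_θ-semistable layers: μ^(1)=17; μ^(2)=11; μ^(3)=7/2; μ^(4)=-1; μ^(5)=-25

((1, 0, 0, 0, 0); (0, 0, 1, 1, 0); (0, 1, 1, 1, 1); (0, 0, 1, 1, 1); (0, 0, 0, 0, 2))


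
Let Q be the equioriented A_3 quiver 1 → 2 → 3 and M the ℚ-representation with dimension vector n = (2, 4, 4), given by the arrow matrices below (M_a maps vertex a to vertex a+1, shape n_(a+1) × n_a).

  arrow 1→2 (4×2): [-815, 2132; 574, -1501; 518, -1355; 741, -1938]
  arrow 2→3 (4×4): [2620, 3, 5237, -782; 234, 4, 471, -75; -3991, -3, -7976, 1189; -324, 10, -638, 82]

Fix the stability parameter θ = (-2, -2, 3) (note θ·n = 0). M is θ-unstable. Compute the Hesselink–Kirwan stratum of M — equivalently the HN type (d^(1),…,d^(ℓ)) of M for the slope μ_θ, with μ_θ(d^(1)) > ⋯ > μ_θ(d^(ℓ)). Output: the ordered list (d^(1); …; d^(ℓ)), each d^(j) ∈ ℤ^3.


Barcode: M ≅ I[1,3]^2, I[2,3]^2. HN layers by μ_θ (2 steps, strictly decreasing):
  μ^(1)=3; μ^(2)=-2

((0, 0, 4); (2, 4, 0))


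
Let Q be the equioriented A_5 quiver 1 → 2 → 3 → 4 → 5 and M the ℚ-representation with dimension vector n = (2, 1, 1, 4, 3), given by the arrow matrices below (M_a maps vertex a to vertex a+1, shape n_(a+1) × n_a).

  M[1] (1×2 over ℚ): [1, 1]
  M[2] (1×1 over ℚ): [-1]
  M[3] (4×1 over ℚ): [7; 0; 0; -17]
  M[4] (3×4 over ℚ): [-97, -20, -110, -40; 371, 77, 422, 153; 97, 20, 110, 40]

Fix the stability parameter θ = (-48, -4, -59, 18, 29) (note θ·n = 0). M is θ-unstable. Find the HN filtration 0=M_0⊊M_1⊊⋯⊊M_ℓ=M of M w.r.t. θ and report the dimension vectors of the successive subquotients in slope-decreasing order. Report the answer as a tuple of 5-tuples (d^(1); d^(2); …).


Via rank(M_{q-1}∘⋯∘M_p): M ≅ I[1,1], I[1,5], I[4,4]^2, I[4,5], I[5,5].
μ_θ-semistable layers: μ^(1)=29; μ^(2)=18; μ^(3)=-63/2; μ^(4)=-48

((0, 0, 0, 0, 3); (0, 0, 0, 4, 0); (0, 1, 1, 0, 0); (2, 0, 0, 0, 0))


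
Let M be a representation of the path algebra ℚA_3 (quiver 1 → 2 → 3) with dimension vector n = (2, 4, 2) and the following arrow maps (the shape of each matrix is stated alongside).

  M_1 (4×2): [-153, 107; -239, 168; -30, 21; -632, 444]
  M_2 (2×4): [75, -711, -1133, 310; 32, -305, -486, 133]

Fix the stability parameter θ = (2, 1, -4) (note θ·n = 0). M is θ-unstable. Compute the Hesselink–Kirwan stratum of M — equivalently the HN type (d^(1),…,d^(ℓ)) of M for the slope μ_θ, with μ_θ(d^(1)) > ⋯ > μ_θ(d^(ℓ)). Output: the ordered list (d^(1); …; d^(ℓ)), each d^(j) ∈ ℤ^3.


Interval decomposition of M: I[1,3]^2, I[2,2]^2.
HN type (ℓ=2): μ^(1)=1; μ^(2)=-1/3

((0, 2, 0); (2, 2, 2))


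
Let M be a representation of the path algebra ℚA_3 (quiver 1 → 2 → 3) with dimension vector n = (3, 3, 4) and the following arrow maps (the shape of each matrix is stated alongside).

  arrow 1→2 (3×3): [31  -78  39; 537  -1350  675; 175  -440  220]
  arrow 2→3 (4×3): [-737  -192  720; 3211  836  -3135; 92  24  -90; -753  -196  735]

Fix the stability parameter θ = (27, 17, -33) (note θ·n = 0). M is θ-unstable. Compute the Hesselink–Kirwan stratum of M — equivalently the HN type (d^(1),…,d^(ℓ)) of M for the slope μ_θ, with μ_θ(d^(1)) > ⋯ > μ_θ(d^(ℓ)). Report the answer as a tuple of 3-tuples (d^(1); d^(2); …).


Interval decomposition of M: I[1,1], I[1,3]^2, I[2,2], I[3,3]^2.
HN type (ℓ=4): μ^(1)=27; μ^(2)=17; μ^(3)=11/3; μ^(4)=-33

((1, 0, 0); (0, 1, 0); (2, 2, 2); (0, 0, 2))


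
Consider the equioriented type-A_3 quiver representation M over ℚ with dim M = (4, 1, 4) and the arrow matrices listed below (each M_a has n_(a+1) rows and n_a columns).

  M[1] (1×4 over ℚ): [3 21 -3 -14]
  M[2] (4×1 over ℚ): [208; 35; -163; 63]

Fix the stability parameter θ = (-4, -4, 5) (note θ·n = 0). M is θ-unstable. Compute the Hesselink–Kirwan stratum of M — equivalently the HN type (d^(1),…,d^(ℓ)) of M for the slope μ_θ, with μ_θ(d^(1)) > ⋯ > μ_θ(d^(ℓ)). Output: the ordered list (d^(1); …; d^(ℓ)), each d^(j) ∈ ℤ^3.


Barcode: M ≅ I[1,1]^3, I[1,3], I[3,3]^3. HN layers by μ_θ (2 steps, strictly decreasing):
  μ^(1)=5; μ^(2)=-4

((0, 0, 4); (4, 1, 0))


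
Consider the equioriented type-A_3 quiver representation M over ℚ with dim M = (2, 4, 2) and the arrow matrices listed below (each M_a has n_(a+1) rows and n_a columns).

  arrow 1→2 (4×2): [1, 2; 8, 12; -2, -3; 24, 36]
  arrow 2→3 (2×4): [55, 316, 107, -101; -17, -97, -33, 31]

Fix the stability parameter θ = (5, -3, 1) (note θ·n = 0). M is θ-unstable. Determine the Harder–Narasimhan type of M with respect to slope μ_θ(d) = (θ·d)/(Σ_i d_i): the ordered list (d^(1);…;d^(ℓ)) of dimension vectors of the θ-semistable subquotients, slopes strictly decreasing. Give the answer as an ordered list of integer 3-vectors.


Barcode: M ≅ I[1,2], I[1,3], I[2,2], I[2,3]. HN layers by μ_θ (2 steps, strictly decreasing):
  μ^(1)=1; μ^(2)=-3

((2, 2, 2); (0, 2, 0))


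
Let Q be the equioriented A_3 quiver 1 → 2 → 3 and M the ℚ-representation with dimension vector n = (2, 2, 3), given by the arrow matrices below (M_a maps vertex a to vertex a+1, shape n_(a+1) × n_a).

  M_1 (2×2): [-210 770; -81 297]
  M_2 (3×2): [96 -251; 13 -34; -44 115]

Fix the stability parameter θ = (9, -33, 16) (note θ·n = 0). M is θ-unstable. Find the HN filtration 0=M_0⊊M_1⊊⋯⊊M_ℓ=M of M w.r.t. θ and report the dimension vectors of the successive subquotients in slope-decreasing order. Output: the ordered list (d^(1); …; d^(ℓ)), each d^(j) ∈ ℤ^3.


Barcode: M ≅ I[1,1], I[1,3], I[2,3], I[3,3]. HN layers by μ_θ (4 steps, strictly decreasing):
  μ^(1)=16; μ^(2)=9; μ^(3)=-12; μ^(4)=-33

((0, 0, 3); (1, 0, 0); (1, 1, 0); (0, 1, 0))


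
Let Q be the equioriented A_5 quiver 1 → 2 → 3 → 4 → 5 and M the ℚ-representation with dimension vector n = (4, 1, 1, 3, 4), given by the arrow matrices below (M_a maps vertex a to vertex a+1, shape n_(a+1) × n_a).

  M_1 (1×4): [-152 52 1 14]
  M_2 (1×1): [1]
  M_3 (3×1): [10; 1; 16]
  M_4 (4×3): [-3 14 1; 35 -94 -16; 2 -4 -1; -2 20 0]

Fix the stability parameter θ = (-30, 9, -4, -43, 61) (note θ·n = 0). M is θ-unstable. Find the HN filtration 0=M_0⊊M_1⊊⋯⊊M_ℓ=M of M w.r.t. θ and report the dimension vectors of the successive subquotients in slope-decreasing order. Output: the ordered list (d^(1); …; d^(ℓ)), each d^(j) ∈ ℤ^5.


Via rank(M_{q-1}∘⋯∘M_p): M ≅ I[1,1]^3, I[1,4], I[4,5]^2, I[5,5]^2.
μ_θ-semistable layers: μ^(1)=61; μ^(2)=-38/3; μ^(3)=-30; μ^(4)=-43

((0, 0, 0, 0, 4); (0, 1, 1, 1, 0); (4, 0, 0, 0, 0); (0, 0, 0, 2, 0))


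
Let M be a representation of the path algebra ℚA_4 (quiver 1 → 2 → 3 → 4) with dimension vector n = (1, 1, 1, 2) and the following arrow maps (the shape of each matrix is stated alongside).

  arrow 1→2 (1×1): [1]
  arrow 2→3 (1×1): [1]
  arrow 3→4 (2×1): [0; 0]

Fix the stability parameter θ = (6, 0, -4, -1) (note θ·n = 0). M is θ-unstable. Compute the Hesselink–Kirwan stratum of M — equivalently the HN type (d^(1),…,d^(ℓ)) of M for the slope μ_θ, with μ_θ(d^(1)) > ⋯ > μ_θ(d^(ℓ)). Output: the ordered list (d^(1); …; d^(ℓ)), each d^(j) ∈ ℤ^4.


Interval decomposition of M: I[1,3], I[4,4]^2.
HN type (ℓ=2): μ^(1)=2/3; μ^(2)=-1

((1, 1, 1, 0); (0, 0, 0, 2))


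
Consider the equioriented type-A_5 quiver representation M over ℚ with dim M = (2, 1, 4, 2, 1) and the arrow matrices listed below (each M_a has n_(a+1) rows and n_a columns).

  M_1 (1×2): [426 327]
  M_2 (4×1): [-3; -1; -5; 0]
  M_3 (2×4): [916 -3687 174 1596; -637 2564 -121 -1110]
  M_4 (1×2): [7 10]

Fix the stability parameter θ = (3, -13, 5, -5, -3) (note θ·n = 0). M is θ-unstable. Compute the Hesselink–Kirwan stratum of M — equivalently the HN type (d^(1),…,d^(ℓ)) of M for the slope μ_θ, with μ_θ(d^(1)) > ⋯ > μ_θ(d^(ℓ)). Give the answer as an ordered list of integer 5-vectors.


Via rank(M_{q-1}∘⋯∘M_p): M ≅ I[1,1], I[1,5], I[3,3]^2, I[3,4].
μ_θ-semistable layers: μ^(1)=5; μ^(2)=3; μ^(3)=0; μ^(4)=-1; μ^(5)=-5

((0, 0, 2, 0, 0); (1, 0, 0, 0, 0); (0, 0, 1, 1, 0); (0, 0, 1, 1, 1); (1, 1, 0, 0, 0))


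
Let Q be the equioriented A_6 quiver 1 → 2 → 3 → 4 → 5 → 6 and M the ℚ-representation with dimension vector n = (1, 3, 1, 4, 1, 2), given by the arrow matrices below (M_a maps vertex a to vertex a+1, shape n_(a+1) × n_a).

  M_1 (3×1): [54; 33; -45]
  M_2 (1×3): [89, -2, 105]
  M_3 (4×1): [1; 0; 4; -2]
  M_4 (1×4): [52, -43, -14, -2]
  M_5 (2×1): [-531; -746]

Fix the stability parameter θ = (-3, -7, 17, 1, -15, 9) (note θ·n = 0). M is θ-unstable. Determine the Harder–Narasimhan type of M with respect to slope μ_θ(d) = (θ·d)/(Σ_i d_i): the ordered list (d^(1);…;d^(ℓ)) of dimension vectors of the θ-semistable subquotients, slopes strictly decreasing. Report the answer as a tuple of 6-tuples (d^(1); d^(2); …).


Via rank(M_{q-1}∘⋯∘M_p): M ≅ I[1,4], I[2,2]^2, I[4,4]^2, I[4,6], I[6,6].
μ_θ-semistable layers: μ^(1)=9; μ^(2)=1; μ^(3)=-5; μ^(4)=-7

((0, 0, 1, 1, 0, 2); (0, 0, 0, 2, 0, 0); (1, 1, 0, 0, 0, 0); (0, 2, 0, 1, 1, 0))


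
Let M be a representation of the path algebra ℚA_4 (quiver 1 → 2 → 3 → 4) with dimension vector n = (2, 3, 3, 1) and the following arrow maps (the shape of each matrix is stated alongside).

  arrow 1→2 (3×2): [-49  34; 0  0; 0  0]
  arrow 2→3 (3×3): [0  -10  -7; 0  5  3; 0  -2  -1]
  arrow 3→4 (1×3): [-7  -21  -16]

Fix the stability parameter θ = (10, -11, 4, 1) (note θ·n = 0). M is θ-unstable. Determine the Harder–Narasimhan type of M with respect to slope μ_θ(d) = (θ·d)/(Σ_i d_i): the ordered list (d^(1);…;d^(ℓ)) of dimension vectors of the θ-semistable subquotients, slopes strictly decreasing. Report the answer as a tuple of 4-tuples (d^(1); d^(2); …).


Interval decomposition of M: I[1,1], I[1,2], I[2,3], I[2,4], I[3,3].
HN type (ℓ=5): μ^(1)=10; μ^(2)=4; μ^(3)=5/2; μ^(4)=-1/2; μ^(5)=-11

((1, 0, 0, 0); (0, 0, 2, 0); (0, 0, 1, 1); (1, 1, 0, 0); (0, 2, 0, 0))
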